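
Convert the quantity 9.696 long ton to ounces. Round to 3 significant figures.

348000 oz

1 long ton = 35840.0 ounces.
So 9.696 × 35840.0 ≈ 348000 oz.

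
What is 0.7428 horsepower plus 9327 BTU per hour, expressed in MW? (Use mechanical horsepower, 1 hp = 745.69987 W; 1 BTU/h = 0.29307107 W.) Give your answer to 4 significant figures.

0.003287 MW

0.7428 hp = 0.000553906 MW and 9327 BTU/h = 0.00273347 MW.
0.000553906 + 0.00273347 ≈ 0.003287 MW.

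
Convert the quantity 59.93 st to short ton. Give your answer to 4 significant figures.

1 st = 0.00700000 short tons.
59.93 × 0.00700000 ≈ 0.4195 short ton.

0.4195 short ton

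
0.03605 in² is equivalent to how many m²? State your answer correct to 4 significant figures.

1 in² = 0.000645160 m².
So 0.03605 × 0.000645160 ≈ 2.326e-5 m².

2.326e-5 m²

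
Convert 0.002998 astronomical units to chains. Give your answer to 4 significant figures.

1 au = 7.43646e+9 chain.
Then 0.002998 × 7.43646e+9 ≈ 2.229e+7 chain.

2.229e+7 chains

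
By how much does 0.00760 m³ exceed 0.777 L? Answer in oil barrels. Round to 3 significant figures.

0.00760 m³ = 0.0478026 bbl and 0.777 L = 0.00488718 bbl.
0.0478026 − 0.00488718 ≈ 0.0429 bbl.

0.0429 oil barrels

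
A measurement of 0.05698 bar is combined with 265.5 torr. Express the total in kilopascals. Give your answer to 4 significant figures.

41.10 kilopascals

0.05698 bar = 5.69800 kPa and 265.5 torr = 35.3971 kPa.
5.69800 + 35.3971 ≈ 41.10 kPa.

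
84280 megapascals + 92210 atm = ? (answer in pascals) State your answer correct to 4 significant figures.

84280 MPa = 8.42800 × 10^10 Pa and 92210 atm = 9.34318 × 10^9 Pa.
8.42800 × 10^10 + 9.34318 × 10^9 ≈ 9.362 × 10^10 Pa.

9.362 × 10^10 Pa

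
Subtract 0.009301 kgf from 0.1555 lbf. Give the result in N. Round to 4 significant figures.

0.6005 N

0.1555 lbf = 0.691698 N and 0.009301 kgf = 0.0912117 N.
0.691698 − 0.0912117 ≈ 0.6005 N.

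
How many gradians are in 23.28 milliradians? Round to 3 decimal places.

1.482 grad

1 mrad = 0.0636620 grad.
So 23.28 × 0.0636620 ≈ 1.482 grad.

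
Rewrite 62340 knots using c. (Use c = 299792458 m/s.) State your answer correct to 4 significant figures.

0.0001070 c

1 kn = 1.71600 × 10^-9 c.
Thus 62340 × 1.71600 × 10^-9 ≈ 0.0001070 c.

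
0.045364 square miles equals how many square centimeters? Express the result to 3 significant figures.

1.17e+9 cm²

1 mi² = 2.58999e+10 cm².
Thus 0.045364 × 2.58999e+10 ≈ 1.17e+9 cm².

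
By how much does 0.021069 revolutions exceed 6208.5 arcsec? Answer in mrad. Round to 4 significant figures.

0.021069 rev = 132.380 mrad and 6208.5 arcsec = 30.0997 mrad.
132.380 − 30.0997 ≈ 102.3 mrad.

102.3 mrad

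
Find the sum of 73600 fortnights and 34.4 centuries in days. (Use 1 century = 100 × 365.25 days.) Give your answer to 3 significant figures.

73600 fortnight = 1.03040 × 10^6 d and 34.4 century = 1.25646 × 10^6 d.
1.03040 × 10^6 + 1.25646 × 10^6 ≈ 2.29 × 10^6 d.

2.29 × 10^6 d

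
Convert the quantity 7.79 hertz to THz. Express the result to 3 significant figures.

1 hertz = 1.00000e-12 terahertz.
7.79 × 1.00000e-12 ≈ 7.79e-12 THz.

7.79e-12 terahertz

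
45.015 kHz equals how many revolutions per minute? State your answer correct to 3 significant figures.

1 kilohertz = 60000.0 rpm.
Then 45.015 × 60000.0 ≈ 2.70e+6 rpm.

2.70e+6 rpm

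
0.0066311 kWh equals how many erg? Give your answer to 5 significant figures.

1 kWh = 3.60000e+13 erg.
Thus 0.0066311 × 3.60000e+13 ≈ 2.3872e+11 erg.

2.3872e+11 ergs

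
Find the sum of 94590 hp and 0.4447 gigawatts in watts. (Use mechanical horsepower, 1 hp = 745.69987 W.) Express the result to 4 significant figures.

5.152 × 10^8 watts

94590 hp = 7.05358 × 10^7 W and 0.4447 GW = 4.44700 × 10^8 W.
7.05358 × 10^7 + 4.44700 × 10^8 ≈ 5.152 × 10^8 W.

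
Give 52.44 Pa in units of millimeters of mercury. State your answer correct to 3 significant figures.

0.393 millimeters of mercury

1 pascal = 0.00750062 mmHg.
So 52.44 × 0.00750062 ≈ 0.393 mmHg.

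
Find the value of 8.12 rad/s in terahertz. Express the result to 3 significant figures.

1.29e-12 THz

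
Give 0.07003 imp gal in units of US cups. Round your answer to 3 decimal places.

1.346 US cup

1 imperial gallon = 19.2152 US cup.
0.07003 × 19.2152 ≈ 1.346 US cup.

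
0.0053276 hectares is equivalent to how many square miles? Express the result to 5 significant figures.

1 hectare = 0.00386102 square miles.
Thus 0.0053276 × 0.00386102 ≈ 2.0570e-5 mi².

2.0570e-5 mi²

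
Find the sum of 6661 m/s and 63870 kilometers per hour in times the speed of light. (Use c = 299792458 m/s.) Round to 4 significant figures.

8.140 × 10^-5 c

6661 m/s = 2.22187 × 10^-5 c and 63870 km/h = 5.91798 × 10^-5 c.
2.22187 × 10^-5 + 5.91798 × 10^-5 ≈ 8.140 × 10^-5 c.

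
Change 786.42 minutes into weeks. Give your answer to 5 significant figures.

0.078018 wk

1 min = 9.92063 × 10^-5 weeks.
So 786.42 × 9.92063 × 10^-5 ≈ 0.078018 wk.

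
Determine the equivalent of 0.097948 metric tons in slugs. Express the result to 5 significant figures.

1 t = 68.5218 slug.
So 0.097948 × 68.5218 ≈ 6.7116 slug.

6.7116 slugs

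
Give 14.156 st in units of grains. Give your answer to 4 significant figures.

1 st = 98000.0 grains.
Then 14.156 × 98000.0 ≈ 1.387e+6 gr.

1.387e+6 grains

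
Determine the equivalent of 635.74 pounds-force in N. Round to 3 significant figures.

2830 N

1 lbf = 4.44822 N.
So 635.74 × 4.44822 ≈ 2830 N.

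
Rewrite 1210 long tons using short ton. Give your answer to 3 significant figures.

1360 short ton

1 long ton = 1.12000 short ton.
1210 × 1.12000 ≈ 1360 short ton.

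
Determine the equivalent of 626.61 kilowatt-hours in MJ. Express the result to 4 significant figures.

2256 megajoules

1 kWh = 3.60000 MJ.
Thus 626.61 × 3.60000 ≈ 2256 MJ.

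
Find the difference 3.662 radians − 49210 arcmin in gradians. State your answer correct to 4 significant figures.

-678.2 grad

3.662 rad = 233.130 grad and 49210 arcmin = 911.296 grad.
233.130 − 911.296 ≈ -678.2 grad.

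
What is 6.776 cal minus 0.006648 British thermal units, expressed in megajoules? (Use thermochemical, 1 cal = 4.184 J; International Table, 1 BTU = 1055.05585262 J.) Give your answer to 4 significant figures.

6.776 cal = 2.83508 × 10^-5 MJ and 0.006648 BTU = 7.01401 × 10^-6 MJ.
2.83508 × 10^-5 − 7.01401 × 10^-6 ≈ 2.134 × 10^-5 MJ.

2.134 × 10^-5 MJ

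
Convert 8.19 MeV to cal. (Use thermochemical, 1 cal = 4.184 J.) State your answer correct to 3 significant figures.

3.14e-13 cal

1 megaelectronvolt = 3.82929e-14 cal.
Thus 8.19 × 3.82929e-14 ≈ 3.14e-13 cal.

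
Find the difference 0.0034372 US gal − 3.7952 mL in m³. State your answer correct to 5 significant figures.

0.0034372 US gal = 1.30112 × 10^-5 m³ and 3.7952 mL = 3.79520 × 10^-6 m³.
1.30112 × 10^-5 − 3.79520 × 10^-6 ≈ 9.2160 × 10^-6 m³.

9.2160 × 10^-6 m³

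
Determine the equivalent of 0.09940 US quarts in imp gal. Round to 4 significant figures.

0.02069 imp gal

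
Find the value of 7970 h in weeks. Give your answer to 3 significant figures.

1 h = 0.00595238 wk.
7970 × 0.00595238 ≈ 47.4 wk.

47.4 wk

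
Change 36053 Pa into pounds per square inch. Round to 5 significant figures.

1 Pa = 0.0001450377 pounds per square inch.
36053 × 0.0001450377 ≈ 5.2290 psi.

5.2290 psi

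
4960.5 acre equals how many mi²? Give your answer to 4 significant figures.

1 acre = 0.00156250 mi².
Then 4960.5 × 0.00156250 ≈ 7.751 mi².

7.751 square miles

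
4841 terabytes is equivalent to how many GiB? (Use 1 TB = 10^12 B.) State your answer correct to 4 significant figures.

4.509 × 10^6 GiB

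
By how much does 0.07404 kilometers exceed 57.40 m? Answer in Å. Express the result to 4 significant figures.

1.664 × 10^11 angstroms

0.07404 km = 7.40400 × 10^11 Å and 57.40 m = 5.74000 × 10^11 Å.
7.40400 × 10^11 − 5.74000 × 10^11 ≈ 1.664 × 10^11 Å.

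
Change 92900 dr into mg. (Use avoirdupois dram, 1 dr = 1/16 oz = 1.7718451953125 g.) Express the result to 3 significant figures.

1.65 × 10^8 mg

1 dr = 1771.85 milligrams.
Then 92900 × 1771.85 ≈ 1.65 × 10^8 mg.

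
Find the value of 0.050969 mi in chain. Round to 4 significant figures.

4.078 chains

1 mi = 80.0000 chain.
Thus 0.050969 × 80.0000 ≈ 4.078 chain.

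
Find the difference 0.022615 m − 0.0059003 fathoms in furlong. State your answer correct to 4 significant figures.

5.878e-5 furlong

0.022615 m = 0.000112418 furlong and 0.0059003 fathom = 5.36391e-5 furlong.
0.000112418 − 5.36391e-5 ≈ 5.878e-5 furlong.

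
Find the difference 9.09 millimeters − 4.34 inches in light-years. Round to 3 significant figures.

-1.07 × 10^-17 light-years

9.09 mm = 9.60814 × 10^-19 ly and 4.34 in = 1.16520 × 10^-17 ly.
9.60814 × 10^-19 − 1.16520 × 10^-17 ≈ -1.07 × 10^-17 ly.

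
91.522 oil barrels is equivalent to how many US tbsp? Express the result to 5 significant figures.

984040 US tbsp

1 oil barrel = 10752.0 US tbsp.
Thus 91.522 × 10752.0 ≈ 984040 US tbsp.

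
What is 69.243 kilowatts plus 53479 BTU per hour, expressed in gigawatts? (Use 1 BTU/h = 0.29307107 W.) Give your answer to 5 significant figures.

8.4916e-5 gigawatts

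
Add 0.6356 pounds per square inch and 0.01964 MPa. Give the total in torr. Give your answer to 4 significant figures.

0.6356 psi = 32.8700 torr and 0.01964 MPa = 147.312 torr.
32.8700 + 147.312 ≈ 180.2 torr.

180.2 torr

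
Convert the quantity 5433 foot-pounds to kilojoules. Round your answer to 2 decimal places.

1 foot-pound = 0.00135582 kilojoules.
So 5433 × 0.00135582 ≈ 7.37 kJ.

7.37 kJ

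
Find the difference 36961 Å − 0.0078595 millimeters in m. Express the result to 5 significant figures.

-4.1634 × 10^-6 meters

36961 Å = 3.69610 × 10^-6 m and 0.0078595 mm = 7.85950 × 10^-6 m.
3.69610 × 10^-6 − 7.85950 × 10^-6 ≈ -4.1634 × 10^-6 m.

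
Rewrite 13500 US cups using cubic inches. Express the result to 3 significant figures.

195000 in³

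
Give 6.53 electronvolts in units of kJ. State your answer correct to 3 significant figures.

1.05e-21 kJ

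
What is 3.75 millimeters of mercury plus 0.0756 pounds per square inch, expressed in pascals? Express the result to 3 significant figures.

1020 pascals

3.75 mmHg = 499.959 Pa and 0.0756 psi = 521.244 Pa.
499.959 + 521.244 ≈ 1020 Pa.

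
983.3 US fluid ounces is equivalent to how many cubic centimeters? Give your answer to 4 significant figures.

1 US fl oz = 29.5735 cm³.
983.3 × 29.5735 ≈ 29080 cm³.

29080 cm³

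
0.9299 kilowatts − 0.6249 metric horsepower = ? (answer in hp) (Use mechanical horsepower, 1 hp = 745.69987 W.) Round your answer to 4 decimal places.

0.9299 kW = 1.24702 hp and 0.6249 PS = 0.616351 hp.
1.24702 − 0.616351 ≈ 0.6307 hp.

0.6307 hp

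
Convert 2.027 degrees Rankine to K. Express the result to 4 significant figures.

°R = K × 9/5.
Applying the formula gives 1.126 K.

1.126 kelvins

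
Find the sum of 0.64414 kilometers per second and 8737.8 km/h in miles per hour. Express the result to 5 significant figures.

0.64414 km/s = 1440.90 mph and 8737.8 km/h = 5429.42 mph.
1440.90 + 5429.42 ≈ 6870.3 mph.

6870.3 mph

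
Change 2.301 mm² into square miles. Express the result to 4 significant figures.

8.884 × 10^-13 mi²

1 square millimeter = 3.86102 × 10^-13 mi².
So 2.301 × 3.86102 × 10^-13 ≈ 8.884 × 10^-13 mi².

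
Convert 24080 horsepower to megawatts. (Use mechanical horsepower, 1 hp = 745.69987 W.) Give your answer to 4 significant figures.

17.96 megawatts

1 horsepower = 0.000745700 MW.
So 24080 × 0.000745700 ≈ 17.96 MW.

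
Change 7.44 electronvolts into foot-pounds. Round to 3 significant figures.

1 eV = 1.18170e-19 ft·lbf.
Then 7.44 × 1.18170e-19 ≈ 8.79e-19 ft·lbf.

8.79e-19 foot-pounds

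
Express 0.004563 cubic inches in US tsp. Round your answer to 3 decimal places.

0.015 US teaspoons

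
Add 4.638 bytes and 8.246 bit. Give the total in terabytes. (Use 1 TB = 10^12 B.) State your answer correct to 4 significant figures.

4.638 B = 4.63800 × 10^-12 TB and 8.246 bit = 1.03075 × 10^-12 TB.
4.63800 × 10^-12 + 1.03075 × 10^-12 ≈ 5.669 × 10^-12 TB.

5.669 × 10^-12 TB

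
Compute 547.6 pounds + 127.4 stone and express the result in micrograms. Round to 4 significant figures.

1.057e+12 micrograms

547.6 lb = 2.48387e+11 μg and 127.4 st = 8.09027e+11 μg.
2.48387e+11 + 8.09027e+11 ≈ 1.057e+12 μg.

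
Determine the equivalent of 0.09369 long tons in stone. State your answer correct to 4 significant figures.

14.99 st

1 long ton = 160.000 st.
0.09369 × 160.000 ≈ 14.99 st.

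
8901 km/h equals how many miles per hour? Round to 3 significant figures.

5530 miles per hour

1 kilometer per hour = 0.621371 miles per hour.
Then 8901 × 0.621371 ≈ 5530 mph.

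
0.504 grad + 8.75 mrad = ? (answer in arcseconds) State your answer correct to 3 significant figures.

0.504 grad = 1632.96 arcsec and 8.75 mrad = 1804.82 arcsec.
1632.96 + 1804.82 ≈ 3440 arcsec.

3440 arcsec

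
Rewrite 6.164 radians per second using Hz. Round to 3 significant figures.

0.981 hertz

1 rad/s = 0.159155 Hz.
6.164 × 0.159155 ≈ 0.981 Hz.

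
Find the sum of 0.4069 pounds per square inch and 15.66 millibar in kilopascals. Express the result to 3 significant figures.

4.37 kilopascals

0.4069 psi = 2.80548 kPa and 15.66 mbar = 1.56600 kPa.
2.80548 + 1.56600 ≈ 4.37 kPa.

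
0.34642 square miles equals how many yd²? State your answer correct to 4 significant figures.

1 mi² = 3.09760 × 10^6 square yards.
0.34642 × 3.09760 × 10^6 ≈ 1.073 × 10^6 yd².

1.073 × 10^6 yd²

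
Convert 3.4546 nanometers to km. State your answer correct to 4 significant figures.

3.455e-12 km

1 nanometer = 1.00000e-12 km.
So 3.4546 × 1.00000e-12 ≈ 3.455e-12 km.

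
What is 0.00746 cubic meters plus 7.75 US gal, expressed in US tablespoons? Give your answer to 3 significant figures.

2490 US tbsp

0.00746 m³ = 504.505 US tbsp and 7.75 US gal = 1984.00 US tbsp.
504.505 + 1984.00 ≈ 2490 US tbsp.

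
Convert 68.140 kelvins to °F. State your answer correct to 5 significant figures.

K = (°F + 459.67) × 5/9.
Applying the formula gives -337.02 °F.

-337.02 degrees Fahrenheit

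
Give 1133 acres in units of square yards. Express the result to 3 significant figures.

1 acre = 4840.00 yd².
Thus 1133 × 4840.00 ≈ 5.48e+6 yd².

5.48e+6 yd²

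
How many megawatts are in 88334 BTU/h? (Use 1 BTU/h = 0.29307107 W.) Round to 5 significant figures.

0.025888 megawatts

1 BTU per hour = 2.93071 × 10^-7 MW.
Thus 88334 × 2.93071 × 10^-7 ≈ 0.025888 MW.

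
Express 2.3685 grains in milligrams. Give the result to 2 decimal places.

1 gr = 64.7989 mg.
So 2.3685 × 64.7989 ≈ 153.48 mg.

153.48 mg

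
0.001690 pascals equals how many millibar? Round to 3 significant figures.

1.69 × 10^-5 mbar

1 Pa = 0.0100000 millibar.
Then 0.001690 × 0.0100000 ≈ 1.69 × 10^-5 mbar.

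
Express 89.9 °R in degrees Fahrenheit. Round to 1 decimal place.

°R = °F + 459.67.
Applying the formula gives -369.8 °F.

-369.8 °F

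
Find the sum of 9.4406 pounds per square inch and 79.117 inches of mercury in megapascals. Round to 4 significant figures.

0.3330 megapascals

9.4406 psi = 0.0650906 MPa and 79.117 inHg = 0.267921 MPa.
0.0650906 + 0.267921 ≈ 0.3330 MPa.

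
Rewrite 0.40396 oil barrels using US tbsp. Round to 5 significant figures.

4343.4 US tbsp

1 oil barrel = 10752.0 US tbsp.
0.40396 × 10752.0 ≈ 4343.4 US tbsp.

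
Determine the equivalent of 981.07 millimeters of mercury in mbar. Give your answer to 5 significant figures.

1308.0 mbar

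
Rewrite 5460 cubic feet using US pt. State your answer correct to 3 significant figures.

327000 US pints

1 cubic foot = 59.8442 US pt.
Then 5460 × 59.8442 ≈ 327000 US pt.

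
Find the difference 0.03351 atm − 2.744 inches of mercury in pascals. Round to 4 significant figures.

0.03351 atm = 3395.40 Pa and 2.744 inHg = 9292.25 Pa.
3395.40 − 9292.25 ≈ -5897 Pa.

-5897 Pa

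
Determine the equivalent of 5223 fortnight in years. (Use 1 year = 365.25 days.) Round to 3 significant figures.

1 fortnight = 0.0383299 yr.
So 5223 × 0.0383299 ≈ 200 yr.

200 yr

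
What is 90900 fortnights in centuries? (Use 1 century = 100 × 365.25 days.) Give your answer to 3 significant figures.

34.8 centuries

1 fortnight = 0.000383299 centuries.
So 90900 × 0.000383299 ≈ 34.8 century.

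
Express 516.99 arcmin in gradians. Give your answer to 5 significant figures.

9.5739 gradians

1 arcmin = 0.0185185 grad.
Thus 516.99 × 0.0185185 ≈ 9.5739 grad.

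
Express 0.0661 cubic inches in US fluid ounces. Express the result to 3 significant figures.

0.0366 US fluid ounces

1 cubic inch = 0.554113 US fl oz.
So 0.0661 × 0.554113 ≈ 0.0366 US fl oz.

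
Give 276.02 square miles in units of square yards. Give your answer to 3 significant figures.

8.55e+8 square yards

1 square mile = 3.09760e+6 square yards.
Then 276.02 × 3.09760e+6 ≈ 8.55e+8 yd².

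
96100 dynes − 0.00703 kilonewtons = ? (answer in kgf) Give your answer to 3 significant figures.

-0.619 kgf

96100 dyn = 0.0979947 kgf and 0.00703 kN = 0.716860 kgf.
0.0979947 − 0.716860 ≈ -0.619 kgf.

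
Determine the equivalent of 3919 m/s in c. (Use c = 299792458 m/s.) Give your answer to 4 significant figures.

1 meter per second = 3.33564e-9 c.
3919 × 3.33564e-9 ≈ 1.307e-5 c.

1.307e-5 c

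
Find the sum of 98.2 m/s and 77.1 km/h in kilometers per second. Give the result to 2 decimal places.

0.12 km/s

98.2 m/s = 0.0982000 km/s and 77.1 km/h = 0.0214167 km/s.
0.0982000 + 0.0214167 ≈ 0.12 km/s.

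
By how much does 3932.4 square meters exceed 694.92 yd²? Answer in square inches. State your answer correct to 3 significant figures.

3932.4 m² = 6.09523e+6 in² and 694.92 yd² = 900616 in².
6.09523e+6 − 900616 ≈ 5.19e+6 in².

5.19e+6 in²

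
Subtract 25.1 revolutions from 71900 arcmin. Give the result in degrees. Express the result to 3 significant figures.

71900 arcmin = 1198.33 ° and 25.1 rev = 9036.00 °.
1198.33 − 9036.00 ≈ -7840 °.

-7840 degrees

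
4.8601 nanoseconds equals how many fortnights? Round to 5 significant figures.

1 ns = 8.26720 × 10^-16 fortnight.
Thus 4.8601 × 8.26720 × 10^-16 ≈ 4.0179 × 10^-15 fortnight.

4.0179 × 10^-15 fortnight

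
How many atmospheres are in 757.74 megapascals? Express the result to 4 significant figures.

1 megapascal = 9.86923 atm.
Then 757.74 × 9.86923 ≈ 7478 atm.

7478 atmospheres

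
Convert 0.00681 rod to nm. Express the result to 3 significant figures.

1 rod = 5.02920e+9 nm.
Thus 0.00681 × 5.02920e+9 ≈ 3.42e+7 nm.

3.42e+7 nm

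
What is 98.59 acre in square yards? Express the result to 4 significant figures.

477200 yd²

1 acre = 4840.00 square yards.
98.59 × 4840.00 ≈ 477200 yd².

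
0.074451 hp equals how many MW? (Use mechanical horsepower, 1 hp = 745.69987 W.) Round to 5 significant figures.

1 hp = 0.000745700 MW.
0.074451 × 0.000745700 ≈ 5.5518e-5 MW.

5.5518e-5 megawatts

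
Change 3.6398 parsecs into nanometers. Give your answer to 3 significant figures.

1.12 × 10^26 nm

1 parsec = 3.08568 × 10^25 nm.
Thus 3.6398 × 3.08568 × 10^25 ≈ 1.12 × 10^26 nm.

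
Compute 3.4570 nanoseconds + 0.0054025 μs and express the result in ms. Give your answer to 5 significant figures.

3.4570 ns = 3.45700e-6 ms and 0.0054025 μs = 5.40250e-6 ms.
3.45700e-6 + 5.40250e-6 ≈ 8.8595e-6 ms.

8.8595e-6 ms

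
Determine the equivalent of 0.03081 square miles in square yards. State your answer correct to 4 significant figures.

95440 square yards

1 mi² = 3.09760e+6 square yards.
So 0.03081 × 3.09760e+6 ≈ 95440 yd².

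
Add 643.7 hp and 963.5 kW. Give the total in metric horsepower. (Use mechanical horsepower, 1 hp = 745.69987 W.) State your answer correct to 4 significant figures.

643.7 hp = 652.628 PS and 963.5 kW = 1310.00 PS.
652.628 + 1310.00 ≈ 1963 PS.

1963 PS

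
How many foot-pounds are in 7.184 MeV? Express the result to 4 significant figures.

8.489 × 10^-13 ft·lbf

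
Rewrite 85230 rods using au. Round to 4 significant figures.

1 rod = 3.36181e-11 astronomical units.
So 85230 × 3.36181e-11 ≈ 2.865e-6 au.

2.865e-6 au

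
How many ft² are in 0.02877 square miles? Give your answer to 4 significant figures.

1 mi² = 2.78784e+7 square feet.
Thus 0.02877 × 2.78784e+7 ≈ 802100 ft².

802100 ft²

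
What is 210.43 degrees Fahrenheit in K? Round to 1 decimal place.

372.3 K

K = (°F + 459.67) × 5/9.
Applying the formula gives 372.3 K.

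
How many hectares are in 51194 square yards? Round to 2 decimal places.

1 yd² = 8.36127 × 10^-5 hectares.
So 51194 × 8.36127 × 10^-5 ≈ 4.28 ha.

4.28 ha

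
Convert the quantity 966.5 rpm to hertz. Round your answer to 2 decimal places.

16.11 hertz

1 revolution per minute = 0.0166667 hertz.
So 966.5 × 0.0166667 ≈ 16.11 Hz.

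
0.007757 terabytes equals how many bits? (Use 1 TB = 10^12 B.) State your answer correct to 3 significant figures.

6.21 × 10^10 bit

1 terabyte = 8.00000 × 10^12 bit.
Thus 0.007757 × 8.00000 × 10^12 ≈ 6.21 × 10^10 bit.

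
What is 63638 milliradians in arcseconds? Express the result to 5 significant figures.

1.3126e+7 arcsec

1 mrad = 206.265 arcsec.
Thus 63638 × 206.265 ≈ 1.3126e+7 arcsec.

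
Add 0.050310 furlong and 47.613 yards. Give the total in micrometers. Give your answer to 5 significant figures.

0.050310 furlong = 1.01208 × 10^7 μm and 47.613 yd = 4.35373 × 10^7 μm.
1.01208 × 10^7 + 4.35373 × 10^7 ≈ 5.3658 × 10^7 μm.

5.3658 × 10^7 micrometers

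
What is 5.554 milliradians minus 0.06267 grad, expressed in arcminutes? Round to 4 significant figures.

15.71 arcmin

5.554 mrad = 19.0932 arcmin and 0.06267 grad = 3.38418 arcmin.
19.0932 − 3.38418 ≈ 15.71 arcmin.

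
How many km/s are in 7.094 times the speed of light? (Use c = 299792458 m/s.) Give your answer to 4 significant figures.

2.127e+6 km/s

1 speed of light = 299792 km/s.
7.094 × 299792 ≈ 2.127e+6 km/s.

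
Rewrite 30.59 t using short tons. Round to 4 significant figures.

33.72 short ton

1 t = 1.10231 short tons.
30.59 × 1.10231 ≈ 33.72 short ton.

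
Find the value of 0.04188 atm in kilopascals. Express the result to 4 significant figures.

1 atm = 101.325 kPa.
0.04188 × 101.325 ≈ 4.243 kPa.

4.243 kPa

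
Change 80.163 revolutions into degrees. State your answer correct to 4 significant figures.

28860 degrees

1 revolution = 360.000 degrees.
Then 80.163 × 360.000 ≈ 28860 °.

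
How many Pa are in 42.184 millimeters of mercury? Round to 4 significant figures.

5624 pascals

1 millimeter of mercury = 133.322 pascals.
42.184 × 133.322 ≈ 5624 Pa.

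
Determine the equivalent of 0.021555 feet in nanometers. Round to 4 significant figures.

1 foot = 3.04800 × 10^8 nm.
Then 0.021555 × 3.04800 × 10^8 ≈ 6.570 × 10^6 nm.

6.570 × 10^6 nm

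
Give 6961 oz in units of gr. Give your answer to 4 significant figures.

3.045 × 10^6 gr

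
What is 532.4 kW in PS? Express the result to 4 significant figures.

1 kilowatt = 1.35962 metric horsepower.
Then 532.4 × 1.35962 ≈ 723.9 PS.

723.9 metric horsepower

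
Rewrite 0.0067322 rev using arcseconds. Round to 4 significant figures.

1 revolution = 1.29600 × 10^6 arcsec.
0.0067322 × 1.29600 × 10^6 ≈ 8725 arcsec.

8725 arcsec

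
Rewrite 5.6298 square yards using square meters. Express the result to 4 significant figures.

4.707 m²

1 yd² = 0.836127 square meters.
5.6298 × 0.836127 ≈ 4.707 m².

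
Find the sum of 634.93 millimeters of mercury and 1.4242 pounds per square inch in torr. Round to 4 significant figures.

708.6 torr

634.93 mmHg = 634.930 torr and 1.4242 psi = 73.6524 torr.
634.930 + 73.6524 ≈ 708.6 torr.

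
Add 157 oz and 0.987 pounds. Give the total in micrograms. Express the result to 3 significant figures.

157 oz = 4.45088 × 10^9 μg and 0.987 lb = 4.47696 × 10^8 μg.
4.45088 × 10^9 + 4.47696 × 10^8 ≈ 4.90 × 10^9 μg.

4.90 × 10^9 micrograms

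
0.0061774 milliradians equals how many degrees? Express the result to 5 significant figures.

0.00035394 °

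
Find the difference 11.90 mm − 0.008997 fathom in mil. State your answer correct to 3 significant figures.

11.90 mm = 468.504 mil and 0.008997 fathom = 647.784 mil.
468.504 − 647.784 ≈ -179 mil.

-179 mil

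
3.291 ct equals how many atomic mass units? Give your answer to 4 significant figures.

1 carat = 1.20443e+23 u.
3.291 × 1.20443e+23 ≈ 3.964e+23 u.

3.964e+23 u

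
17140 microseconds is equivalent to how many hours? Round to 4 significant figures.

1 microsecond = 2.77778e-10 h.
So 17140 × 2.77778e-10 ≈ 4.761e-6 h.

4.761e-6 hours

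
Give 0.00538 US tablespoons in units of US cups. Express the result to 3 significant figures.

1 US tablespoon = 0.0625000 US cups.
Thus 0.00538 × 0.0625000 ≈ 0.000336 US cup.

0.000336 US cups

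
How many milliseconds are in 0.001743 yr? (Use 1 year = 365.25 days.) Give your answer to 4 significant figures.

5.500 × 10^7 ms

1 year = 3.15576 × 10^10 ms.
So 0.001743 × 3.15576 × 10^10 ≈ 5.500 × 10^7 ms.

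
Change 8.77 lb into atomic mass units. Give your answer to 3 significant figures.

2.40 × 10^27 u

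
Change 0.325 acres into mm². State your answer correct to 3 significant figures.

1.32e+9 square millimeters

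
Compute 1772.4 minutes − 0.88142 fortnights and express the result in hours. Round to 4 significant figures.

-266.6 h

1772.4 min = 29.5400 h and 0.88142 fortnight = 296.157 h.
29.5400 − 296.157 ≈ -266.6 h.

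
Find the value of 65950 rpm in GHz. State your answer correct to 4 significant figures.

1.099e-6 GHz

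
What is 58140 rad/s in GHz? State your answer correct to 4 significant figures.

9.253 × 10^-6 GHz

1 rad/s = 1.59155 × 10^-10 gigahertz.
Then 58140 × 1.59155 × 10^-10 ≈ 9.253 × 10^-6 GHz.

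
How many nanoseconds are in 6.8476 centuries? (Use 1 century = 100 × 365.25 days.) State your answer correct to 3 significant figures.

2.16e+19 nanoseconds

1 century = 3.15576e+18 nanoseconds.
So 6.8476 × 3.15576e+18 ≈ 2.16e+19 ns.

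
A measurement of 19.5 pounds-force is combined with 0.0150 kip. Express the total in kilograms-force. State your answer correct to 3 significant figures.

19.5 lbf = 8.84505 kgf and 0.0150 kip = 6.80389 kgf.
8.84505 + 6.80389 ≈ 15.6 kgf.

15.6 kilograms-force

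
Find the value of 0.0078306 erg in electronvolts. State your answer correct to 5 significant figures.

1 erg = 6.24151 × 10^11 eV.
Then 0.0078306 × 6.24151 × 10^11 ≈ 4.8875 × 10^9 eV.

4.8875 × 10^9 electronvolts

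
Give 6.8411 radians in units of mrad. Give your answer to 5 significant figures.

1 radian = 1000.00 mrad.
6.8411 × 1000.00 ≈ 6841.1 mrad.

6841.1 milliradians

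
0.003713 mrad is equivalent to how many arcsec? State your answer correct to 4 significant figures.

1 milliradian = 206.265 arcsec.
0.003713 × 206.265 ≈ 0.7659 arcsec.

0.7659 arcseconds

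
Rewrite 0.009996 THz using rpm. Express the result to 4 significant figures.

5.998e+11 rpm

1 THz = 6.00000e+13 revolutions per minute.
Thus 0.009996 × 6.00000e+13 ≈ 5.998e+11 rpm.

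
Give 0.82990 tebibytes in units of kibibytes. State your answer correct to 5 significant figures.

1 tebibyte = 1.07374e+9 kibibytes.
0.82990 × 1.07374e+9 ≈ 8.9110e+8 KiB.

8.9110e+8 kibibytes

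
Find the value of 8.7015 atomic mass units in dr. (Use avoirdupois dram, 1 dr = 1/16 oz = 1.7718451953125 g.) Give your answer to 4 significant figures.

8.155e-24 dr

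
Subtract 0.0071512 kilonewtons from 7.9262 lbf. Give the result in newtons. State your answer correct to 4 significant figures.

28.11 newtons

7.9262 lbf = 35.2575 N and 0.0071512 kN = 7.15120 N.
35.2575 − 7.15120 ≈ 28.11 N.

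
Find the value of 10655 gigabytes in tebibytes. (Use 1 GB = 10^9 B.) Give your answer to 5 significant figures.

9.6907 TiB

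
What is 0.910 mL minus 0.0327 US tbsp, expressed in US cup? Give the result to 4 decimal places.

0.910 mL = 0.00384635 US cup and 0.0327 US tbsp = 0.00204375 US cup.
0.00384635 − 0.00204375 ≈ 0.0018 US cup.

0.0018 US cups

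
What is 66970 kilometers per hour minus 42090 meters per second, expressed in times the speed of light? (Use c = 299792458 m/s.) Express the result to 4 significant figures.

-7.834 × 10^-5 times the speed of light

66970 km/h = 6.20522 × 10^-5 c and 42090 m/s = 0.000140397 c.
6.20522 × 10^-5 − 0.000140397 ≈ -7.834 × 10^-5 c.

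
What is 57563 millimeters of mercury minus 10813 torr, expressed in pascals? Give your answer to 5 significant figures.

57563 mmHg = 7.67444 × 10^6 Pa and 10813 torr = 1.44161 × 10^6 Pa.
7.67444 × 10^6 − 1.44161 × 10^6 ≈ 6.2328 × 10^6 Pa.

6.2328 × 10^6 pascals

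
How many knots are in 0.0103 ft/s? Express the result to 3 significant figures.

1 foot per second = 0.592484 kn.
Thus 0.0103 × 0.592484 ≈ 0.00610 kn.

0.00610 kn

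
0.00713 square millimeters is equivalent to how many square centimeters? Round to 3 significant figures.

7.13 × 10^-5 square centimeters

1 square millimeter = 0.0100000 cm².
So 0.00713 × 0.0100000 ≈ 7.13 × 10^-5 cm².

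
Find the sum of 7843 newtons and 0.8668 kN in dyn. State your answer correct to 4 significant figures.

7843 N = 7.84300 × 10^8 dyn and 0.8668 kN = 8.66800 × 10^7 dyn.
7.84300 × 10^8 + 8.66800 × 10^7 ≈ 8.710 × 10^8 dyn.

8.710 × 10^8 dyn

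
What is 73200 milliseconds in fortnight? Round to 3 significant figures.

6.05 × 10^-5 fortnights

1 ms = 8.26720 × 10^-10 fortnight.
73200 × 8.26720 × 10^-10 ≈ 6.05 × 10^-5 fortnight.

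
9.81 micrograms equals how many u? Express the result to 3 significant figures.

5.91 × 10^18 u

1 μg = 6.02214 × 10^17 u.
Then 9.81 × 6.02214 × 10^17 ≈ 5.91 × 10^18 u.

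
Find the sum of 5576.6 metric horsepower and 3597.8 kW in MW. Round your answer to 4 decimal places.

7.6994 megawatts

5576.6 PS = 4.10158 MW and 3597.8 kW = 3.59780 MW.
4.10158 + 3.59780 ≈ 7.6994 MW.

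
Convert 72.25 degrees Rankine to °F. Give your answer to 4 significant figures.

-387.4 degrees Fahrenheit

°R = °F + 459.67.
Applying the formula gives -387.4 °F.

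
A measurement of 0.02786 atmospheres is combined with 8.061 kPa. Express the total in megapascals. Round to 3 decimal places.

0.02786 atm = 0.00282291 MPa and 8.061 kPa = 0.00806100 MPa.
0.00282291 + 0.00806100 ≈ 0.011 MPa.

0.011 megapascals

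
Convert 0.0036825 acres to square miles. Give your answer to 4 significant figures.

5.754e-6 mi²

1 acre = 0.00156250 square miles.
Thus 0.0036825 × 0.00156250 ≈ 5.754e-6 mi².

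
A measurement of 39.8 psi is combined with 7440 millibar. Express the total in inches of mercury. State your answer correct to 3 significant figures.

301 inches of mercury

39.8 psi = 81.0336 inHg and 7440 mbar = 219.703 inHg.
81.0336 + 219.703 ≈ 301 inHg.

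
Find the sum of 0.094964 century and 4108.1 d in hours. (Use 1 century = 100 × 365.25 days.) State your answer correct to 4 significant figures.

0.094964 century = 83245.4 h and 4108.1 d = 98594.4 h.
83245.4 + 98594.4 ≈ 181800 h.

181800 h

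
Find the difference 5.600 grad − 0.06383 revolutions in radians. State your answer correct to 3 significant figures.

-0.313 radians

5.600 grad = 0.0879646 rad and 0.06383 rev = 0.401056 rad.
0.0879646 − 0.401056 ≈ -0.313 rad.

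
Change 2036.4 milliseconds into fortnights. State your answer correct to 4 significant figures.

1.684e-6 fortnight

1 ms = 8.26720e-10 fortnights.
Then 2036.4 × 8.26720e-10 ≈ 1.684e-6 fortnight.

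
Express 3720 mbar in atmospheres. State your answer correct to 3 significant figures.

1 millibar = 0.000986923 atm.
So 3720 × 0.000986923 ≈ 3.67 atm.

3.67 atm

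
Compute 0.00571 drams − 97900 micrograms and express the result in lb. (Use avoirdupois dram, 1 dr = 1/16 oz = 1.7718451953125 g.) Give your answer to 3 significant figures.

0.00571 dr = 2.23047 × 10^-5 lb and 97900 μg = 0.000215833 lb.
2.23047 × 10^-5 − 0.000215833 ≈ -0.000194 lb.

-0.000194 pounds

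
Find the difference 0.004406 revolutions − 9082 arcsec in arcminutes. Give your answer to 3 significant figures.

-56.2 arcmin

0.004406 rev = 95.1696 arcmin and 9082 arcsec = 151.367 arcmin.
95.1696 − 151.367 ≈ -56.2 arcmin.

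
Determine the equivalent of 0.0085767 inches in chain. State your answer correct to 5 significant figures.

1 in = 0.00126263 chain.
Then 0.0085767 × 0.00126263 ≈ 1.0829e-5 chain.

1.0829e-5 chains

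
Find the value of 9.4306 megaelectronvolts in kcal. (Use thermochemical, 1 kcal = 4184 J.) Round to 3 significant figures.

3.61 × 10^-16 kcal

1 MeV = 3.82929 × 10^-17 kilocalories.
Thus 9.4306 × 3.82929 × 10^-17 ≈ 3.61 × 10^-16 kcal.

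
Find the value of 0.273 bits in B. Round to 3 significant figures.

1 bit = 0.125000 bytes.
So 0.273 × 0.125000 ≈ 0.0341 B.

0.0341 B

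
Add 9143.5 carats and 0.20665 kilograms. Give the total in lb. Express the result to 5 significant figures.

4.4872 lb

9143.5 ct = 4.03159 lb and 0.20665 kg = 0.455585 lb.
4.03159 + 0.455585 ≈ 4.4872 lb.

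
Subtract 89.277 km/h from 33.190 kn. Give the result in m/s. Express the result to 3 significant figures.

33.190 kn = 17.0744 m/s and 89.277 km/h = 24.7992 m/s.
17.0744 − 24.7992 ≈ -7.72 m/s.

-7.72 m/s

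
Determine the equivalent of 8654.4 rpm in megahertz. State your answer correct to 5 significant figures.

0.00014424 megahertz

1 revolution per minute = 1.66667 × 10^-8 MHz.
Then 8654.4 × 1.66667 × 10^-8 ≈ 0.00014424 MHz.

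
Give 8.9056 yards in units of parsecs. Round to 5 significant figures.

2.6391e-16 pc

1 yd = 2.96337e-17 parsecs.
Thus 8.9056 × 2.96337e-17 ≈ 2.6391e-16 pc.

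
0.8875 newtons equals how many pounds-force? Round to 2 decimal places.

0.20 lbf

1 N = 0.224809 pounds-force.
Thus 0.8875 × 0.224809 ≈ 0.20 lbf.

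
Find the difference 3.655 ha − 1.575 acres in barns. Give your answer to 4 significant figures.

3.018 × 10^32 barn

3.655 ha = 3.65500 × 10^32 barn and 1.575 acre = 6.37380 × 10^31 barn.
3.65500 × 10^32 − 6.37380 × 10^31 ≈ 3.018 × 10^32 barn.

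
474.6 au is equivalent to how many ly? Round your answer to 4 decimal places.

0.0075 ly

1 au = 1.58125 × 10^-5 ly.
Thus 474.6 × 1.58125 × 10^-5 ≈ 0.0075 ly.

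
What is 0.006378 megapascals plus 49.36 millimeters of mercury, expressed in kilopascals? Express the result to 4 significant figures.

0.006378 MPa = 6.37800 kPa and 49.36 mmHg = 6.58079 kPa.
6.37800 + 6.58079 ≈ 12.96 kPa.

12.96 kilopascals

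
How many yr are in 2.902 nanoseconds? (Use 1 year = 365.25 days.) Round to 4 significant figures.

1 ns = 3.16881 × 10^-17 years.
2.902 × 3.16881 × 10^-17 ≈ 9.196 × 10^-17 yr.

9.196 × 10^-17 years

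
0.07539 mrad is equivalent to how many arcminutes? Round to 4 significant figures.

0.2592 arcminutes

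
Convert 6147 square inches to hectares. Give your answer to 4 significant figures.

1 square inch = 6.45160e-8 hectares.
6147 × 6.45160e-8 ≈ 0.0003966 ha.

0.0003966 ha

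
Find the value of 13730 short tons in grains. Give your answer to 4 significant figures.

1.922 × 10^11 grains

1 short ton = 1.40000 × 10^7 grains.
Thus 13730 × 1.40000 × 10^7 ≈ 1.922 × 10^11 gr.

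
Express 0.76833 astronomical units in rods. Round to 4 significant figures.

2.285 × 10^10 rod

1 au = 2.97459 × 10^10 rods.
So 0.76833 × 2.97459 × 10^10 ≈ 2.285 × 10^10 rod.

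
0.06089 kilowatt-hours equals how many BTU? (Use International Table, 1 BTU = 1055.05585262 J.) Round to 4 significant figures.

207.8 BTU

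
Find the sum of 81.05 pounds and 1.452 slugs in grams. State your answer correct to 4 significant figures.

57950 g

81.05 lb = 36763.7 g and 1.452 slug = 21190.3 g.
36763.7 + 21190.3 ≈ 57950 g.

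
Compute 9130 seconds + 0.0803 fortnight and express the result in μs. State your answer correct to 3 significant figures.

1.06e+11 μs

9130 s = 9.13000e+9 μs and 0.0803 fortnight = 9.71309e+10 μs.
9.13000e+9 + 9.71309e+10 ≈ 1.06e+11 μs.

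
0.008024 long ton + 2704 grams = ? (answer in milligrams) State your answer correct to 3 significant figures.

0.008024 long ton = 8.15276e+6 mg and 2704 g = 2.70400e+6 mg.
8.15276e+6 + 2.70400e+6 ≈ 1.09e+7 mg.

1.09e+7 milligrams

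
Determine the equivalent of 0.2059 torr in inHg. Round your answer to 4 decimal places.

1 torr = 0.0393701 inHg.
0.2059 × 0.0393701 ≈ 0.0081 inHg.

0.0081 inHg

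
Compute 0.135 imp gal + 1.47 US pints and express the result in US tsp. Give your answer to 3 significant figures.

0.135 imp gal = 124.514 US tsp and 1.47 US pt = 141.120 US tsp.
124.514 + 141.120 ≈ 266 US tsp.

266 US tsp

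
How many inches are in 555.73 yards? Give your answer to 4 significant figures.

1 yd = 36.0000 in.
So 555.73 × 36.0000 ≈ 20010 in.

20010 in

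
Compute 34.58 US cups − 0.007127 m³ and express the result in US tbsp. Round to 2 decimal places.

71.29 US tablespoons

34.58 US cup = 553.2800 US tbsp and 0.007127 m³ = 481.9851 US tbsp.
553.2800 − 481.9851 ≈ 71.29 US tbsp.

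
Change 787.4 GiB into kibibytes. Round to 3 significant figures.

1 GiB = 1.04858 × 10^6 KiB.
Then 787.4 × 1.04858 × 10^6 ≈ 8.26 × 10^8 KiB.

8.26 × 10^8 KiB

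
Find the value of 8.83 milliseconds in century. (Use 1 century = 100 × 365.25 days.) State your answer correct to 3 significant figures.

1 ms = 3.16881e-13 centuries.
Then 8.83 × 3.16881e-13 ≈ 2.80e-12 century.

2.80e-12 centuries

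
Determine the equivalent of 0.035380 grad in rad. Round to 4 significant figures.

0.0005557 radians

1 grad = 0.0157080 radians.
Then 0.035380 × 0.0157080 ≈ 0.0005557 rad.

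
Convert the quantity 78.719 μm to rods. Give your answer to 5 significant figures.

1.5652e-5 rods

1 micrometer = 1.98839e-7 rods.
Then 78.719 × 1.98839e-7 ≈ 1.5652e-5 rod.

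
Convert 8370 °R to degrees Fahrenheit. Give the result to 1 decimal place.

°R = °F + 459.67.
Applying the formula gives 7910.3 °F.

7910.3 °F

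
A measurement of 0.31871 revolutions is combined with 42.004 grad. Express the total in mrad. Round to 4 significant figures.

2662 mrad

0.31871 rev = 2002.51 mrad and 42.004 grad = 659.797 mrad.
2002.51 + 659.797 ≈ 2662 mrad.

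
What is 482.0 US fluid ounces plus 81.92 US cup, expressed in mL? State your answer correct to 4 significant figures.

33640 mL

482.0 US fl oz = 14254.4 mL and 81.92 US cup = 19381.3 mL.
14254.4 + 19381.3 ≈ 33640 mL.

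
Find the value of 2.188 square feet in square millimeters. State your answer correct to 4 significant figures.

203300 square millimeters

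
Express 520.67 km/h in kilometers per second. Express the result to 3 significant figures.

1 kilometer per hour = 0.000277778 km/s.
So 520.67 × 0.000277778 ≈ 0.145 km/s.

0.145 kilometers per second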